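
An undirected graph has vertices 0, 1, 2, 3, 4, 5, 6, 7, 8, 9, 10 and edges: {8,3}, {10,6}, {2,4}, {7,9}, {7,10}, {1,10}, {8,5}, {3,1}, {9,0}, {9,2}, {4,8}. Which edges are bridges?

0-9, 10-6, 5-8

The edges on the cycle 7-9-2-4-8-3-1-10-7 are not bridges since each lies on that cycle.
But removing 5–8 disconnects 5 from 8; removing 0–9 disconnects 0 from 9; removing 6–10 disconnects 6 from 10 — these are bridges.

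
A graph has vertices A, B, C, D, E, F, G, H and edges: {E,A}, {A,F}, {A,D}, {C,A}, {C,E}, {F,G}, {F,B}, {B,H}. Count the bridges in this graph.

The edges on the cycle C-E-A-C are not bridges since each lies on that cycle.
But removing F—B disconnects F from B; removing A—F disconnects A from F; removing A—D disconnects A from D; removing F—G disconnects F from G — these are bridges.
In total 5 edges are bridges.

5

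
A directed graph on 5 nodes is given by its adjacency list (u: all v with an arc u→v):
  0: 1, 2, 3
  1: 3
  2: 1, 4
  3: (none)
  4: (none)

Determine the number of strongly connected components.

{4} is an SCC by itself.
{2} is an SCC by itself.
{1} is an SCC by itself.
{3} is an SCC by itself.
{0} is an SCC by itself.
That gives 5 strongly connected components.

5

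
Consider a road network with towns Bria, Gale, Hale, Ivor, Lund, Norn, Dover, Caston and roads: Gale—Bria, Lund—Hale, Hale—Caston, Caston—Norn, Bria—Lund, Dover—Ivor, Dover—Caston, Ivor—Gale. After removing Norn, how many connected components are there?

1

With Norn gone, the remaining components are: {Bria, Gale, Hale, Ivor, Lund, Dover, Caston}.
That is 1 component.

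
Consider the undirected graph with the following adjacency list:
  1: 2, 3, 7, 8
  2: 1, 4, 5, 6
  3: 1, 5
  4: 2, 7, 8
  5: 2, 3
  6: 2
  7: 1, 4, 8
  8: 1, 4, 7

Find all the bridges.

2-6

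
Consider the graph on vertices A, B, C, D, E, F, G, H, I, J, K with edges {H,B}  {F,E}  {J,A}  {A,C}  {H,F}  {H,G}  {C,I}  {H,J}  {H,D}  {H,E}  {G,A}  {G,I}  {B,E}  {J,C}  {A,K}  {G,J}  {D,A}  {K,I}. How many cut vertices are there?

1

Removing H increases the component count from 1 to 2, so H is a cut vertex.
By contrast removing A leaves 1 component; it is not a cut vertex. No other vertex is a cut vertex either.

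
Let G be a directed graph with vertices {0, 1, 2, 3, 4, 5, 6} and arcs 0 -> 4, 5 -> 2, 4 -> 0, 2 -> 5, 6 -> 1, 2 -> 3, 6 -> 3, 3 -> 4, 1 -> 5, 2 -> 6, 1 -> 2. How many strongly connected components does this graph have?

3

{1, 2, 5, 6} are all mutually reachable — one SCC of size 4.
{0, 4} are all mutually reachable — one SCC of size 2.
{3} is an SCC by itself.
That gives 3 strongly connected components.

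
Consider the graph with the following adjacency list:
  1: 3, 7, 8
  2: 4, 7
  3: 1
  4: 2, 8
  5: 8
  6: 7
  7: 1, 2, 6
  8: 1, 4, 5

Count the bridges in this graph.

The edges on the cycle 4-2-7-1-8-4 are not bridges since each lies on that cycle.
But removing 8-5 disconnects 8 from 5; removing 1-3 disconnects 1 from 3; removing 7-6 disconnects 7 from 6 — these are bridges.
That makes 3 bridges.

3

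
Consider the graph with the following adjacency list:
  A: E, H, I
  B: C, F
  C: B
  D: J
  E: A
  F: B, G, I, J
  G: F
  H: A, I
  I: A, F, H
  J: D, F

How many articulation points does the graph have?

5

Removing A increases the component count from 1 to 2, so A is a cut vertex.
Removing B increases the component count from 1 to 2, so B is a cut vertex.
Removing F increases the component count from 1 to 4, so F is a cut vertex.
Likewise I, J are cut vertices.
By contrast removing E leaves 1 component; it is not a cut vertex. No other vertex is a cut vertex either.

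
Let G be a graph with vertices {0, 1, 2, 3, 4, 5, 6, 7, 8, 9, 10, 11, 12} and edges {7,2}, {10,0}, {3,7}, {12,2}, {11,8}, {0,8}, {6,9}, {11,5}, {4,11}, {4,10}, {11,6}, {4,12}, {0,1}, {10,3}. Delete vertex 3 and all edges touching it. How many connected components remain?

1

With 3 gone, the remaining components are: {0, 1, 2, 4, 5, 6, 7, 8, 9, 10, 11, 12}.
That is 1 component.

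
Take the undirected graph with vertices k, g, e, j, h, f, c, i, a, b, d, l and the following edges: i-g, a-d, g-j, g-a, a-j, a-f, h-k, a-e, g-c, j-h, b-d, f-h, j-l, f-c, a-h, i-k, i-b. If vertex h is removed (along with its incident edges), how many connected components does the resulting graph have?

With h gone, the remaining components are: {a, b, c, d, e, f, g, i, j, k, l}.
That is 1 component.

1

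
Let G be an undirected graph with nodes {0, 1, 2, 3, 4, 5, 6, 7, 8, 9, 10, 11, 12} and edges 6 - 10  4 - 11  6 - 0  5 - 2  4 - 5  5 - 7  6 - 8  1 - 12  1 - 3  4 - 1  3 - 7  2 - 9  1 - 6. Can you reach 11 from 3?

Yes

From 3 we can reach 0, 1, 2, 3, 4, 5, 6, 7, 8, 9, 10, 11, 12, which includes 11.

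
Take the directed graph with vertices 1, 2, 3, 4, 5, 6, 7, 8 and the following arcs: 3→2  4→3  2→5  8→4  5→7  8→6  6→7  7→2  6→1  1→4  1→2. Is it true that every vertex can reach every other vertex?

No

There is no directed path from 2 to 8, so the graph is not strongly connected.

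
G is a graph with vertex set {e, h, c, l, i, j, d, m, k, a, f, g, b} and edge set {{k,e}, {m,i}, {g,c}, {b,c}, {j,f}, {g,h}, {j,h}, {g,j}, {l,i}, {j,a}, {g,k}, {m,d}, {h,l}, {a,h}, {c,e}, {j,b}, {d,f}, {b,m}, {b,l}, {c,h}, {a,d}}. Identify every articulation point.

none

Removing k, for instance, still leaves 1 component. No single vertex removal increases the component count — the graph has no articulation points.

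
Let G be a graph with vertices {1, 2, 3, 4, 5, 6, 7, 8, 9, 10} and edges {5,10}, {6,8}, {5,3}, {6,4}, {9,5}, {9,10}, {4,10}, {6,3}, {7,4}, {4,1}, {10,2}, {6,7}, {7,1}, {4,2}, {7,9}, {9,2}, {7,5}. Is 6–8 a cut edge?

Removing 6–8 leaves no path between 6 and 8: the component count goes from 1 to 2. So it is a bridge.

Yes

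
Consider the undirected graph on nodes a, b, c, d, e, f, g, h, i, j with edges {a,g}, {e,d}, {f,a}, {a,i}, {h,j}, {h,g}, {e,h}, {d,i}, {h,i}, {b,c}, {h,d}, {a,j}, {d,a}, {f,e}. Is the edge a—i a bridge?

No

After removing a—i, the path a-d-i still connects them, so the edge is not a bridge.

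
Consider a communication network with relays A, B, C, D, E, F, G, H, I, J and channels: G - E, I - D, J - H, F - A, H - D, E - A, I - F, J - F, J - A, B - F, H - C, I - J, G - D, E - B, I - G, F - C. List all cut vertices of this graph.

Removing D, for instance, still leaves 1 component. No single vertex removal increases the component count — the graph has no articulation points.

none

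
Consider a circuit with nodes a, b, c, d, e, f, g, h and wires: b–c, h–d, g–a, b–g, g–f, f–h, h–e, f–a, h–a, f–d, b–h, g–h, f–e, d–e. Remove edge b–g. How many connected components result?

1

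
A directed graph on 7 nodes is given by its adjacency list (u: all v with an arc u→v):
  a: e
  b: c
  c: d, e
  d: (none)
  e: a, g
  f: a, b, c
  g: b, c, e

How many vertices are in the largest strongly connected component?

{a, b, c, e, g} are all mutually reachable — one SCC of size 5.
{f} is an SCC by itself.
{d} is an SCC by itself.
The largest has 5 vertices.

5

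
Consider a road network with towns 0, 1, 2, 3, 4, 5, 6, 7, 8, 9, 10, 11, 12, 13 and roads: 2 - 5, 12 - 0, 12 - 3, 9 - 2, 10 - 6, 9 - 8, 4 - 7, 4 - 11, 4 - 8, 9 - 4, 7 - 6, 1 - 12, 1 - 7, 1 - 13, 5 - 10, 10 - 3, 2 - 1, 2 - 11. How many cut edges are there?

2

The edges on the cycle 2-1-12-3-10-5-2 are not bridges since each lies on that cycle.
But removing 1 - 13 disconnects 1 from 13; removing 0 - 12 disconnects 0 from 12 — these are bridges.
That makes 2 bridges.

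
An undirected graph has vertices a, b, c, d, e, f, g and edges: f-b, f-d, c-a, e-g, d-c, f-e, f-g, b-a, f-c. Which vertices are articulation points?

f

Removing f increases the component count from 1 to 2, so f is a cut vertex.
By contrast removing e leaves 1 component; it is not a cut vertex. No other vertex is a cut vertex either.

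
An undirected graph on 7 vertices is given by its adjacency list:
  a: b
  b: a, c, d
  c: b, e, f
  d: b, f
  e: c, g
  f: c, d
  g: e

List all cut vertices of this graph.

Removing b increases the component count from 1 to 2, so b is a cut vertex.
Removing c increases the component count from 1 to 2, so c is a cut vertex.
Removing e increases the component count from 1 to 2, so e is a cut vertex.
By contrast removing a leaves 1 component; it is not a cut vertex. No other vertex is a cut vertex either.

b, c, e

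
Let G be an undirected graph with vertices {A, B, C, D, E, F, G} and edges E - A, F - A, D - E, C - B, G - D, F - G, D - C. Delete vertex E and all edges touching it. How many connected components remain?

With E gone, the remaining components are: {A, B, C, D, F, G}.
That is 1 component.

1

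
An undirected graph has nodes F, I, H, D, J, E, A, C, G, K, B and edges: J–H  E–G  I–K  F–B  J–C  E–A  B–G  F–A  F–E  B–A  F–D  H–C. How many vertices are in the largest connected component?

6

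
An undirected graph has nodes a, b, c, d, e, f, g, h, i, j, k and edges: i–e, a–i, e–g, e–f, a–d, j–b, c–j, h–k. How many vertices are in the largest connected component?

Starting from h we can reach h, k. That is one component of size 2.
Starting from b we can reach b, c, j. That is one component of size 3.
Starting from a we can reach a, d, e, f, g, i. That is one component of size 6.
The largest has 6 vertices.

6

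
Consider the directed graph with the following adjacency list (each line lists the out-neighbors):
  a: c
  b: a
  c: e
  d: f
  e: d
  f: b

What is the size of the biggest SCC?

6

{a, b, c, d, e, f} are all mutually reachable — one SCC of size 6.
The largest has 6 vertices.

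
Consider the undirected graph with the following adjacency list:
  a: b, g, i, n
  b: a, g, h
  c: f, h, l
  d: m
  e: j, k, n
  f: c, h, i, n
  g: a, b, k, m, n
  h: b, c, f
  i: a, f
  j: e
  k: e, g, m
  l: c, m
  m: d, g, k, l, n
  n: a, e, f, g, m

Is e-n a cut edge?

No

After removing e-n, the path e-k-m-n still connects them, so the edge is not a bridge.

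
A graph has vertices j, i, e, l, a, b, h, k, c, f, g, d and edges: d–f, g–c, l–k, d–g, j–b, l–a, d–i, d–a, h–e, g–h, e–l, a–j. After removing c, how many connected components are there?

1

With c gone, the remaining components are: {a, b, d, e, f, g, h, i, j, k, l}.
That is 1 component.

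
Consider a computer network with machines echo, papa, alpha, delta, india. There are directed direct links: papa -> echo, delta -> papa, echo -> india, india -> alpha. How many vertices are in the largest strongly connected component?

{alpha} is an SCC by itself.
{papa} is an SCC by itself.
{india} is an SCC by itself.
{delta} is an SCC by itself.
{echo} is an SCC by itself.
The largest has 1 vertex.

1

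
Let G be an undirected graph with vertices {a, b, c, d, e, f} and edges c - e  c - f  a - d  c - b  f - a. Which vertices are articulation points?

Removing a increases the component count from 1 to 2, so a is a cut vertex.
Removing c increases the component count from 1 to 3, so c is a cut vertex.
Removing f increases the component count from 1 to 2, so f is a cut vertex.
By contrast removing d leaves 1 component; it is not a cut vertex. No other vertex is a cut vertex either.

a, c, f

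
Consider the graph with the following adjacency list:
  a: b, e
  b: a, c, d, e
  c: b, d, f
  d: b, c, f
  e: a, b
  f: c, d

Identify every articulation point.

b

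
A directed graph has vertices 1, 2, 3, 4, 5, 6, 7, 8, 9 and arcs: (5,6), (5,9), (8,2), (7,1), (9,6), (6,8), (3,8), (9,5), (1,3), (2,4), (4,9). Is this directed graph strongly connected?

There is no directed path from 3 to 1, so the graph is not strongly connected.

No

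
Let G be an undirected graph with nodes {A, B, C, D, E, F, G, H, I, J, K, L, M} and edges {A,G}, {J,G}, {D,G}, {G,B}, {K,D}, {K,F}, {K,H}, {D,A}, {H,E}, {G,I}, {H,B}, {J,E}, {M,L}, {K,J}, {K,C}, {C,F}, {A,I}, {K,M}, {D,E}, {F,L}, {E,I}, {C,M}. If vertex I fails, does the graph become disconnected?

No

Deleting I leaves 1 component (was 1) (its neighbors A, E, G remain connected to each other), so I is not a cut vertex.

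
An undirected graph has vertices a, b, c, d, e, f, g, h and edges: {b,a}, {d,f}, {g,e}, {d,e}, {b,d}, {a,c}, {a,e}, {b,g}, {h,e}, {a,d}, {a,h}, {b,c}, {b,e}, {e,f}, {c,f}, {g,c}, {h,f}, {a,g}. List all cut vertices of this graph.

none

Removing e, for instance, still leaves 1 component. No single vertex removal increases the component count — the graph has no articulation points.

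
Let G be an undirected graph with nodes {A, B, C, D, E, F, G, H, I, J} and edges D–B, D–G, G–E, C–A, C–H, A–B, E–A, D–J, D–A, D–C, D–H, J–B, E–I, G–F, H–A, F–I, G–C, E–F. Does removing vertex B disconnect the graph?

No

Deleting B leaves 1 component (was 1) (its neighbors A, D, J remain connected to each other), so B is not a cut vertex.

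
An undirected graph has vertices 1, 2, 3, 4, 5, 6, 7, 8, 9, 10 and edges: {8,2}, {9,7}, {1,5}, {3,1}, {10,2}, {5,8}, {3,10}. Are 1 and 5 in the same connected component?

From 1 we can reach 1, 2, 3, 5, 8, 10, which includes 5.

Yes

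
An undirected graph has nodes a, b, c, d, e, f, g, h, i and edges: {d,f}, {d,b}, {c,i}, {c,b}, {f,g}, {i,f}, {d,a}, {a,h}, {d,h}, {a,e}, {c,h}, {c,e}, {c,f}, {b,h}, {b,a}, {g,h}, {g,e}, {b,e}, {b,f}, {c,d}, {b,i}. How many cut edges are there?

0

The edges on the cycle d-b-i-f-d are not bridges since each lies on that cycle.
Every edge lies on some cycle, so there are no bridges.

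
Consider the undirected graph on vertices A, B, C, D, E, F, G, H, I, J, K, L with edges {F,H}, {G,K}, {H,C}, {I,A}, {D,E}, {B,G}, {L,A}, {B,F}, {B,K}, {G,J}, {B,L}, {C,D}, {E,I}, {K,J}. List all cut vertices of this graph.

Removing B increases the component count from 1 to 2, so B is a cut vertex.
By contrast removing D leaves 1 component; it is not a cut vertex. No other vertex is a cut vertex either.

B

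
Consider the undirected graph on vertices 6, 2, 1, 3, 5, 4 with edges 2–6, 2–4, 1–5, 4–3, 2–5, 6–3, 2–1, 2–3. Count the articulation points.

1

Removing 2 increases the component count from 1 to 2, so 2 is a cut vertex.
By contrast removing 3 leaves 1 component; it is not a cut vertex. No other vertex is a cut vertex either.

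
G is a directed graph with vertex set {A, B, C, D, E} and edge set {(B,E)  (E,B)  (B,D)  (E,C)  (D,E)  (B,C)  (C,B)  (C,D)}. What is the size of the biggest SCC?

{B, C, D, E} are all mutually reachable — one SCC of size 4.
{A} is an SCC by itself.
The largest has 4 vertices.

4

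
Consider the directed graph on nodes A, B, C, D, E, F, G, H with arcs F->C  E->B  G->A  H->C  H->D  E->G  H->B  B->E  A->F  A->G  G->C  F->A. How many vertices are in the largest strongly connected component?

3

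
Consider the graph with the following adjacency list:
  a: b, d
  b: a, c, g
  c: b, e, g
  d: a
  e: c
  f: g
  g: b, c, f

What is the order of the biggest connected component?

7

Starting from a we can reach a, b, c, d, e, f, g. That is one component of size 7.
The largest has 7 vertices.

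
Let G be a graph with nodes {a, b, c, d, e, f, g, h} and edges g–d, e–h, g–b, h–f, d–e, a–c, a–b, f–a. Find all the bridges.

The edges on the cycle g-d-e-h-f-a-b-g are not bridges since each lies on that cycle.
But removing a–c disconnects a from c — this is a bridge.

a-c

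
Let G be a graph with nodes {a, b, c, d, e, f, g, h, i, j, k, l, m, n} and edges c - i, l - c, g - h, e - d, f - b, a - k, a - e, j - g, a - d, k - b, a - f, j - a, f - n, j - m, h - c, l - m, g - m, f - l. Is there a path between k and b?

From k we can reach a, b, c, d, e, f, g, h, i, j, k, l, m, n, which includes b.

Yes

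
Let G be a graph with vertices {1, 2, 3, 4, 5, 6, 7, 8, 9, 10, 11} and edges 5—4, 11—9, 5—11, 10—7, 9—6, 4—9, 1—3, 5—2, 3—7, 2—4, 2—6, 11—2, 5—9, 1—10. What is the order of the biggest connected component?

6

8 is isolated — a component by itself.
Starting from 1 we can reach 1, 3, 7, 10. That is one component of size 4.
Starting from 2 we can reach 2, 4, 5, 6, 9, 11. That is one component of size 6.
The largest has 6 vertices.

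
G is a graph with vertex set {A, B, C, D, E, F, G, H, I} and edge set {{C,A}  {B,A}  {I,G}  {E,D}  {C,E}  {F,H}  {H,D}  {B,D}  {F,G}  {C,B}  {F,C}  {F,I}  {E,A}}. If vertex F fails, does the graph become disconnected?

Deleting F raises the number of components from 1 to 2, so F is a cut vertex.

Yes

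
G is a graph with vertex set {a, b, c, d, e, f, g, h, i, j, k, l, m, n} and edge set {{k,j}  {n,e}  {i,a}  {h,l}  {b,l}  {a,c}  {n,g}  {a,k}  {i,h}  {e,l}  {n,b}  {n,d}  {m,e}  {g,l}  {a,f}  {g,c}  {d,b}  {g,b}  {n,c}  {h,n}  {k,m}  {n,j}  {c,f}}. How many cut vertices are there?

0

Removing n, for instance, still leaves 1 component. No single vertex removal increases the component count — the graph has no articulation points.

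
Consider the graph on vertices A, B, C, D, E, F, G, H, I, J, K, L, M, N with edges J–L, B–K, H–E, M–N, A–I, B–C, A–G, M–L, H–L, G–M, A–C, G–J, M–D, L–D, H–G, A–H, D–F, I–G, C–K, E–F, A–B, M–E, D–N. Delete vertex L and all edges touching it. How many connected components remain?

1

With L gone, the remaining components are: {A, B, C, D, E, F, G, H, I, J, K, M, N}.
That is 1 component.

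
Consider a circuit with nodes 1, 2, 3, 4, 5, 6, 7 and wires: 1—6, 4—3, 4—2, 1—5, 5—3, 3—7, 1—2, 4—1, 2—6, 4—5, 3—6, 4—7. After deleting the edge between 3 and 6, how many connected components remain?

1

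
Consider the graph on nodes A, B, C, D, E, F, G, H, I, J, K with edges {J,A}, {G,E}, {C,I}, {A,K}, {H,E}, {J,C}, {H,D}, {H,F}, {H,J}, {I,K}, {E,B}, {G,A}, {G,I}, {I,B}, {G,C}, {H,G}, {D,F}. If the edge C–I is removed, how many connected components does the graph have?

1

C and I are still connected via C-G-I, so the component count stays at 1.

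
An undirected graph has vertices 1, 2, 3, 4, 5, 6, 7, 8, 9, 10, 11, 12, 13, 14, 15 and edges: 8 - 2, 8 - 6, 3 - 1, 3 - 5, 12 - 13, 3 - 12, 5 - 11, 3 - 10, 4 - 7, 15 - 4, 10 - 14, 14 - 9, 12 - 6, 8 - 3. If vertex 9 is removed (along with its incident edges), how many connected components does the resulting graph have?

With 9 gone, the remaining components are: {4, 7, 15}; {1, 2, 3, 5, 6, 8, 10, 11, 12, 13, 14}.
That is 2 components.

2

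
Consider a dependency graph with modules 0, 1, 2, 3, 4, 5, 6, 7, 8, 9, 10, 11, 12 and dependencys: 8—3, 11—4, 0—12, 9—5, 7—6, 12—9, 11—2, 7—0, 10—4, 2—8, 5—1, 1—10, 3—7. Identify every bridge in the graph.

The edges on the cycle 11-2-8-3-7-0-12-9-5-1-10-4-11 are not bridges since each lies on that cycle.
But removing 7—6 disconnects 7 from 6 — this is a bridge.

6-7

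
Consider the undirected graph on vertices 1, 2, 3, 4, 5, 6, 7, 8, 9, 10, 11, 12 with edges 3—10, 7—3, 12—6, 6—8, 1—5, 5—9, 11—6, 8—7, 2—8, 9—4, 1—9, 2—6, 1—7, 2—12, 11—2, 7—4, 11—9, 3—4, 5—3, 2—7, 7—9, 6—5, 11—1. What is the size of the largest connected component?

12

Starting from 1 we can reach 1, 2, 3, 4, 5, 6, 7, 8, 9, 10, 11, 12. That is one component of size 12.
The largest has 12 vertices.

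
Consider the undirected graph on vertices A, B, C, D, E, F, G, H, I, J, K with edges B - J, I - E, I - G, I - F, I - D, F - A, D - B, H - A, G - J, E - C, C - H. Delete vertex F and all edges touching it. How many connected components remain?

With F gone, the remaining components are: {K}; {A, B, C, D, E, G, H, I, J}.
That is 2 components.

2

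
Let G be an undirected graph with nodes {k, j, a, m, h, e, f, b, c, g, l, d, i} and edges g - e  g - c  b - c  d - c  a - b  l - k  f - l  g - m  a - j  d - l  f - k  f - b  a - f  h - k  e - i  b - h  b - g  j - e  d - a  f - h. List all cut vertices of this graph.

e, g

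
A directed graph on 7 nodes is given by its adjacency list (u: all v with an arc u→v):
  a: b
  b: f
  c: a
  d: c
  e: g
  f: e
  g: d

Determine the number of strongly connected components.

{a, b, c, d, e, f, g} are all mutually reachable — one SCC of size 7.
That gives 1 strongly connected component.

1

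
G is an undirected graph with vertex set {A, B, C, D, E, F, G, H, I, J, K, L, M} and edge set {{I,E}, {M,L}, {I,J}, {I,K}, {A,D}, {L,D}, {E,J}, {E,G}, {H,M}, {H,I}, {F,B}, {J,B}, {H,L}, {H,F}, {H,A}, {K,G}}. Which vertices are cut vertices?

Removing H increases the component count from 2 to 3, so H is a cut vertex.
By contrast removing E leaves 2 components; it is not a cut vertex. No other vertex is a cut vertex either.

H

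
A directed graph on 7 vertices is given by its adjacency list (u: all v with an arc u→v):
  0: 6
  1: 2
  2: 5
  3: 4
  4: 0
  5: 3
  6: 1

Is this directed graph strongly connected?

From 2 we can reach every vertex (0, 1, 2, 3, 4, 5, 6), and every vertex can reach 2 (0, 1, 2, 3, 4, 5, 6). So the whole graph is one strongly connected component.

Yes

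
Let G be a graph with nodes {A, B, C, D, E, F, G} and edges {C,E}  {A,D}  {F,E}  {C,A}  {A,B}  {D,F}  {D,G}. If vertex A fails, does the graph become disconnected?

Yes

Deleting A raises the number of components from 1 to 2, so A is a cut vertex.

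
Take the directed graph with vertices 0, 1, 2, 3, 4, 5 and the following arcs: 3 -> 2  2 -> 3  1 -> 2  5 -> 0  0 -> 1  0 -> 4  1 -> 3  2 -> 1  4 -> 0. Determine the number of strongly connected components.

{1, 2, 3} are all mutually reachable — one SCC of size 3.
{0, 4} are all mutually reachable — one SCC of size 2.
{5} is an SCC by itself.
That gives 3 strongly connected components.

3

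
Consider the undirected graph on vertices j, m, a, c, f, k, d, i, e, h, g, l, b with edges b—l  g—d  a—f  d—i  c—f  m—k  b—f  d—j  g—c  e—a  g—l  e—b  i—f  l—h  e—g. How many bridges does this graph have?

3

The edges on the cycle e-a-f-c-g-e are not bridges since each lies on that cycle.
But removing h—l disconnects h from l; removing d—j disconnects d from j; removing m—k disconnects m from k — these are bridges.
That makes 3 bridges.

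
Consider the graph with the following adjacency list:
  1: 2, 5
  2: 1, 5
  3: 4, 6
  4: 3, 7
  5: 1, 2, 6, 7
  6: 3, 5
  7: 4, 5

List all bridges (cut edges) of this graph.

The edges on the cycle 5-1-2-5 are not bridges since each lies on that cycle.
Every edge lies on some cycle, so there are no bridges.

none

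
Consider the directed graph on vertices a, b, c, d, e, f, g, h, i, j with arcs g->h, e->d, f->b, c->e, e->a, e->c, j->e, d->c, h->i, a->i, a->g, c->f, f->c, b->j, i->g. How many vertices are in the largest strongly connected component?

{b, c, d, e, f, j} are all mutually reachable — one SCC of size 6.
{g, h, i} are all mutually reachable — one SCC of size 3.
{a} is an SCC by itself.
The largest has 6 vertices.

6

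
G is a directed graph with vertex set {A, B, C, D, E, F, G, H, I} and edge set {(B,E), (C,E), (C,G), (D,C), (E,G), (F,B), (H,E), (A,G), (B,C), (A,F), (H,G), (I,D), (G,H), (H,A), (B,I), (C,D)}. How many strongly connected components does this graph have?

{A, B, C, D, E, F, G, H, I} are all mutually reachable — one SCC of size 9.
That gives 1 strongly connected component.

1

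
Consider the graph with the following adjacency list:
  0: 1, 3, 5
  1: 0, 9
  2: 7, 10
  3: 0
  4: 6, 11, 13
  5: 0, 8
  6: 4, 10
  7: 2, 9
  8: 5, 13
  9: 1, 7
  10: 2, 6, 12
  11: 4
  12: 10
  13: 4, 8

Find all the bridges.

0-3, 10-12, 11-4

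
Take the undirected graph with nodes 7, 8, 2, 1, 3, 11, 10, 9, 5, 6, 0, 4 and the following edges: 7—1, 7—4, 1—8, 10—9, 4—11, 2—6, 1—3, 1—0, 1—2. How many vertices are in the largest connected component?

5 is isolated — a component by itself.
Starting from 9 we can reach 9, 10. That is one component of size 2.
Starting from 0 we can reach 0, 1, 2, 3, 4, 6, 7, 8, 11. That is one component of size 9.
The largest has 9 vertices.

9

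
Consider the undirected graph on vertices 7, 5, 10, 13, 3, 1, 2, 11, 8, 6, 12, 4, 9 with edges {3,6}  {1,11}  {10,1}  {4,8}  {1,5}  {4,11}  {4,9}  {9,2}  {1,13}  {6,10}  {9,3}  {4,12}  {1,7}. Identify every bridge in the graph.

The edges on the cycle 4-9-3-6-10-1-11-4 are not bridges since each lies on that cycle.
But removing 7 - 1 disconnects 7 from 1; removing 9 - 2 disconnects 9 from 2; removing 13 - 1 disconnects 13 from 1; removing 5 - 1 disconnects 5 from 1 — these are bridges.
In total 6 edges are bridges.

1-13, 1-5, 1-7, 12-4, 2-9, 4-8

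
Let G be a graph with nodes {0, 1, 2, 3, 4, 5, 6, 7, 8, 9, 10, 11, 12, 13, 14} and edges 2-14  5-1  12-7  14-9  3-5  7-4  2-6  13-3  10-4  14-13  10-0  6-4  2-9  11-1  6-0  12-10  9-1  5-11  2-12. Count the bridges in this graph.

0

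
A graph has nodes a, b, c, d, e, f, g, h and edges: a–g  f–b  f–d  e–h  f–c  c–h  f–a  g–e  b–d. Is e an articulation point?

Deleting e leaves 1 component (was 1) (its neighbors g, h remain connected to each other), so e is not a cut vertex.

No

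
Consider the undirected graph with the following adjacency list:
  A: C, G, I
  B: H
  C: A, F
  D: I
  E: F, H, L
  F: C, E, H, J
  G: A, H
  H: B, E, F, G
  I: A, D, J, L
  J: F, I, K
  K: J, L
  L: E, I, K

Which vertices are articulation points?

Removing H increases the component count from 1 to 2, so H is a cut vertex.
Removing I increases the component count from 1 to 2, so I is a cut vertex.
By contrast removing B leaves 1 component; it is not a cut vertex. No other vertex is a cut vertex either.

H, I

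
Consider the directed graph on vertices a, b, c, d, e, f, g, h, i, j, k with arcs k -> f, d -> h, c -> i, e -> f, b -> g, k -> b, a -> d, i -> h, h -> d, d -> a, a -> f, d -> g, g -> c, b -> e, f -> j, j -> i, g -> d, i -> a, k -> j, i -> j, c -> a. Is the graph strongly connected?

There is no directed path from a to k, so the graph is not strongly connected.

No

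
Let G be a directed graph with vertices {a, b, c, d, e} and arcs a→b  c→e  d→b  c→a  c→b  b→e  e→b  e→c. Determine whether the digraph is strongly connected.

No

There is no directed path from e to d, so the graph is not strongly connected.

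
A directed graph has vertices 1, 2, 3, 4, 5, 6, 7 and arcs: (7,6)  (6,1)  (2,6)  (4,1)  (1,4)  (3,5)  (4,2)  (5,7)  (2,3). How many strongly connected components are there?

{1, 2, 3, 4, 5, 6, 7} are all mutually reachable — one SCC of size 7.
That gives 1 strongly connected component.

1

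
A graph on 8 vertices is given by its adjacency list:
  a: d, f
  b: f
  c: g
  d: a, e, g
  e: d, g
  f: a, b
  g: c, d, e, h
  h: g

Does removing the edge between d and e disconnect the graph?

After removing d-e, the path d-g-e still connects them, so the edge is not a bridge.

No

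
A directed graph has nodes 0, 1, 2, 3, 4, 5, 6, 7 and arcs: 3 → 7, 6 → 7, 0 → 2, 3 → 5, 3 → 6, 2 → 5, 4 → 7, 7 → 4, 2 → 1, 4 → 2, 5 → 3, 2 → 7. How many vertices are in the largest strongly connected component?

{2, 3, 4, 5, 6, 7} are all mutually reachable — one SCC of size 6.
{1} is an SCC by itself.
{0} is an SCC by itself.
The largest has 6 vertices.

6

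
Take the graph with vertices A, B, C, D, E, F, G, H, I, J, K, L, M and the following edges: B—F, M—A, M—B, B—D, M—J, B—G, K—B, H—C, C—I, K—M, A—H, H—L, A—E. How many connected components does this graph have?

1

Starting from A we can reach A, B, C, D, E, F, G, H, I, J, K, L, M. That is one component of size 13.
Total: 1 component.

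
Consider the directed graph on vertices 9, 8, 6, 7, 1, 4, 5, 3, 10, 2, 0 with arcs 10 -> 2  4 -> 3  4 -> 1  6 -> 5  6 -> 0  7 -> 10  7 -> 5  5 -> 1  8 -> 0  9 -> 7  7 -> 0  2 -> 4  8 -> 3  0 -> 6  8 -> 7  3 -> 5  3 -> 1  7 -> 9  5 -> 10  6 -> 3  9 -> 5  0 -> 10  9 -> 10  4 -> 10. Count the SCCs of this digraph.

{2, 3, 4, 5, 10} are all mutually reachable — one SCC of size 5.
{0, 6} are all mutually reachable — one SCC of size 2.
{7, 9} are all mutually reachable — one SCC of size 2.
{1} is an SCC by itself.
{8} is an SCC by itself.
That gives 5 strongly connected components.

5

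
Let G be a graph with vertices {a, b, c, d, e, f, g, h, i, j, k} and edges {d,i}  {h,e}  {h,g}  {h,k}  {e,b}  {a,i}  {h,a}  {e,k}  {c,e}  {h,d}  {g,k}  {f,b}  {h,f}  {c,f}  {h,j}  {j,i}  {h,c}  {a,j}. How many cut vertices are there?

1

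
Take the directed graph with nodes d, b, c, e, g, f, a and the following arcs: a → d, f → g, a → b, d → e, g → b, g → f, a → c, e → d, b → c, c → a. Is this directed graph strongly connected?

No

There is no directed path from d to f, so the graph is not strongly connected.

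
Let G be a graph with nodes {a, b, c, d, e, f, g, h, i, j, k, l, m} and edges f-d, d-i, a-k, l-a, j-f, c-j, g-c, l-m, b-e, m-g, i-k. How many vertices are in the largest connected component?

10

h is isolated — a component by itself.
Starting from b we can reach b, e. That is one component of size 2.
Starting from a we can reach a, c, d, f, g, i, j, k, l, m. That is one component of size 10.
The largest has 10 vertices.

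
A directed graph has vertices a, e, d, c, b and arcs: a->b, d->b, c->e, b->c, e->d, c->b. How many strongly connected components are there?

{b, c, d, e} are all mutually reachable — one SCC of size 4.
{a} is an SCC by itself.
That gives 2 strongly connected components.

2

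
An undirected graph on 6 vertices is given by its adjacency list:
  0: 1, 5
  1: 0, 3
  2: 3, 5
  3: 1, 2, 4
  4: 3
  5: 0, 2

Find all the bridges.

3-4

The edges on the cycle 0-5-2-3-1-0 are not bridges since each lies on that cycle.
But removing 3-4 disconnects 3 from 4 — this is a bridge.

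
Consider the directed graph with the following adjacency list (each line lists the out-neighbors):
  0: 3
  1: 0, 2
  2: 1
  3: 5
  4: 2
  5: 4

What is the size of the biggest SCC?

6

{0, 1, 2, 3, 4, 5} are all mutually reachable — one SCC of size 6.
The largest has 6 vertices.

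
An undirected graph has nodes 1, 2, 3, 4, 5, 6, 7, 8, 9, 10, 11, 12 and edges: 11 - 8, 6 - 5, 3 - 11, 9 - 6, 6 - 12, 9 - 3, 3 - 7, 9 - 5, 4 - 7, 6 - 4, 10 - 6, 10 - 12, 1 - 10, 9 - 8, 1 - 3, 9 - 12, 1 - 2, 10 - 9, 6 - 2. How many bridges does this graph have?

The edges on the cycle 1-10-9-8-11-3-1 are not bridges since each lies on that cycle.
Every edge lies on some cycle, so there are no bridges.

0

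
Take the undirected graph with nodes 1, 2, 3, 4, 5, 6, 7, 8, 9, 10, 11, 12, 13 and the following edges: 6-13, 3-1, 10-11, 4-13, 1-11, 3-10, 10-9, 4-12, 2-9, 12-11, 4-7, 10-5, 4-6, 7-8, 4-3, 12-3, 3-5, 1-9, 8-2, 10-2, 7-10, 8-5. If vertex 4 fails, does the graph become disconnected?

Yes

Deleting 4 raises the number of components from 1 to 2, so 4 is a cut vertex.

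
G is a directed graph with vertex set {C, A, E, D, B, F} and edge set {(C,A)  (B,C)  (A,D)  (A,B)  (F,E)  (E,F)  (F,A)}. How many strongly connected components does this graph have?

3

{A, B, C} are all mutually reachable — one SCC of size 3.
{E, F} are all mutually reachable — one SCC of size 2.
{D} is an SCC by itself.
That gives 3 strongly connected components.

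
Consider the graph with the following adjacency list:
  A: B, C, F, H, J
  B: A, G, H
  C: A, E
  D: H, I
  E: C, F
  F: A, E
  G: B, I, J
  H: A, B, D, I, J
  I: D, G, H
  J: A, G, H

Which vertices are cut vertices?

Removing A increases the component count from 1 to 2, so A is a cut vertex.
By contrast removing F leaves 1 component; it is not a cut vertex. No other vertex is a cut vertex either.

A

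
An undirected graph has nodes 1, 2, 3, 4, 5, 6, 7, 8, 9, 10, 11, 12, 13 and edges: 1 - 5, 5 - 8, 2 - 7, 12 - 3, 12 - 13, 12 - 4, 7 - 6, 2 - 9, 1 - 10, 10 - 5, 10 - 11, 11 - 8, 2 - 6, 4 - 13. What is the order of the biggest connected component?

Starting from 2 we can reach 2, 6, 7, 9. That is one component of size 4.
Starting from 3 we can reach 3, 4, 12, 13. That is one component of size 4.
Starting from 1 we can reach 1, 5, 8, 10, 11. That is one component of size 5.
The largest has 5 vertices.

5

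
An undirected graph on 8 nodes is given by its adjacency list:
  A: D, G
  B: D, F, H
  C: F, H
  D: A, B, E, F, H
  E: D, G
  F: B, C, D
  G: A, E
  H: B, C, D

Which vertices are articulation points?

D

Removing D increases the component count from 1 to 2, so D is a cut vertex.
By contrast removing G leaves 1 component; it is not a cut vertex. No other vertex is a cut vertex either.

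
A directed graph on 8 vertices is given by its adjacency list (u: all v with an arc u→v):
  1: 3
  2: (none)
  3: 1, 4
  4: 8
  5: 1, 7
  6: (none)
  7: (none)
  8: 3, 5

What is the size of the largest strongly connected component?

{1, 3, 4, 5, 8} are all mutually reachable — one SCC of size 5.
{6} is an SCC by itself.
{7} is an SCC by itself.
{2} is an SCC by itself.
The largest has 5 vertices.

5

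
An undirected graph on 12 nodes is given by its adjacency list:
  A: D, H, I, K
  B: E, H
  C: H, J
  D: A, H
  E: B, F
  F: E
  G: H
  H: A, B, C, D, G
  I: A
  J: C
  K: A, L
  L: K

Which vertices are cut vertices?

A, B, C, E, H, K

Removing A increases the component count from 1 to 3, so A is a cut vertex.
Removing B increases the component count from 1 to 2, so B is a cut vertex.
Removing C increases the component count from 1 to 2, so C is a cut vertex.
Likewise E, H, K are cut vertices.
By contrast removing G leaves 1 component; it is not a cut vertex. No other vertex is a cut vertex either.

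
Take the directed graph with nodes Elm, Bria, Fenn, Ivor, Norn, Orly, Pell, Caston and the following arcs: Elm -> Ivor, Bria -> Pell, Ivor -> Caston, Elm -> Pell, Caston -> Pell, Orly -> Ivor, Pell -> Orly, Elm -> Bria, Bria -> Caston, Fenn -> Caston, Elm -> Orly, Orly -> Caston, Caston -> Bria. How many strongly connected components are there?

4

{Bria, Ivor, Orly, Pell, Caston} are all mutually reachable — one SCC of size 5.
{Norn} is an SCC by itself.
{Elm} is an SCC by itself.
{Fenn} is an SCC by itself.
That gives 4 strongly connected components.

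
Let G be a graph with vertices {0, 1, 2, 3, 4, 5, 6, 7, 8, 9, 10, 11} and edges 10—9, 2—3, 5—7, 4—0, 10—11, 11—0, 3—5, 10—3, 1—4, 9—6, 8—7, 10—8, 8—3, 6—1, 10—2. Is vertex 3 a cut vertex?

No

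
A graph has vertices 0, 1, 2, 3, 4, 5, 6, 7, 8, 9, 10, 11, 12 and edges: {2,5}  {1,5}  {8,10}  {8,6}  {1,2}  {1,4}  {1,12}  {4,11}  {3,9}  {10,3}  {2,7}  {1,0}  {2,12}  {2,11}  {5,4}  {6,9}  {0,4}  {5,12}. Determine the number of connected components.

Starting from 3 we can reach 3, 6, 8, 9, 10. That is one component of size 5.
Starting from 0 we can reach 0, 1, 2, 4, 5, 7, 11, 12. That is one component of size 8.
Total: 2 components.

2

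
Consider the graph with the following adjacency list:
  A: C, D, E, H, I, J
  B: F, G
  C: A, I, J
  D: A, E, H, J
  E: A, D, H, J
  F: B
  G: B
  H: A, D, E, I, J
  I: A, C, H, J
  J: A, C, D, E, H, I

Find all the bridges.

B-F, B-G

The edges on the cycle E-D-J-C-I-A-E are not bridges since each lies on that cycle.
But removing B-G disconnects B from G; removing B-F disconnects B from F — these are bridges.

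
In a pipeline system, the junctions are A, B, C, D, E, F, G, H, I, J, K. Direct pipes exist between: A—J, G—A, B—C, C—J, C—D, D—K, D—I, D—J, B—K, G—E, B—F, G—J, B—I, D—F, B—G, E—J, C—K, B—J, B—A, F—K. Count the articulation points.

Removing B, for instance, still leaves 2 components. No single vertex removal increases the component count — the graph has no articulation points.

0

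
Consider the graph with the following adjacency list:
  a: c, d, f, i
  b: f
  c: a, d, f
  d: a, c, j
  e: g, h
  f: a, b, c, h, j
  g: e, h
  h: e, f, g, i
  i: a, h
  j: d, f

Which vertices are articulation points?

f, h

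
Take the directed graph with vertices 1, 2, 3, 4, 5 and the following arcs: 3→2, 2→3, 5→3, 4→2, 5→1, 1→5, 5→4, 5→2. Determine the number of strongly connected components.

3

{2, 3} are all mutually reachable — one SCC of size 2.
{1, 5} are all mutually reachable — one SCC of size 2.
{4} is an SCC by itself.
That gives 3 strongly connected components.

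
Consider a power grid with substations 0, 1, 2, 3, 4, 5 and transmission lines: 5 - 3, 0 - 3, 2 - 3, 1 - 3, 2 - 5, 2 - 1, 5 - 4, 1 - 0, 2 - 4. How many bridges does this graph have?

0

The edges on the cycle 2-1-0-3-5-2 are not bridges since each lies on that cycle.
Every edge lies on some cycle, so there are no bridges.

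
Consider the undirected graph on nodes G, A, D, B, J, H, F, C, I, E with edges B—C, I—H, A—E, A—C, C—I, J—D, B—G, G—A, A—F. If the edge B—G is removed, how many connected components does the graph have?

2

B and G are still connected via B-C-A-G, so the component count stays at 2.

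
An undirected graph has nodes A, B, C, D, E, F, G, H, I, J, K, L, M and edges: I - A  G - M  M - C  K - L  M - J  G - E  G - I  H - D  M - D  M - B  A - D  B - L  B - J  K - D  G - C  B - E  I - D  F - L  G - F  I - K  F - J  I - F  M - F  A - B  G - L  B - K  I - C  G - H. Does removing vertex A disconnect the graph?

No

Deleting A leaves 1 component (was 1) (its neighbors B, D, I remain connected to each other), so A is not a cut vertex.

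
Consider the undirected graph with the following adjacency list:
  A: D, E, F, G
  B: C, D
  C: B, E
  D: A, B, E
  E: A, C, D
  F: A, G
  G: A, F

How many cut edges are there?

0

The edges on the cycle A-G-F-A are not bridges since each lies on that cycle.
Every edge lies on some cycle, so there are no bridges.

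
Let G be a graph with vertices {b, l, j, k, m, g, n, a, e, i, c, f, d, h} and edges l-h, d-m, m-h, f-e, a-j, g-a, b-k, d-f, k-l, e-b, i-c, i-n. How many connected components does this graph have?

3

Starting from a we can reach a, g, j. That is one component of size 3.
Starting from c we can reach c, i, n. That is one component of size 3.
Starting from b we can reach b, d, e, f, h, k, l, m. That is one component of size 8.
Total: 3 components.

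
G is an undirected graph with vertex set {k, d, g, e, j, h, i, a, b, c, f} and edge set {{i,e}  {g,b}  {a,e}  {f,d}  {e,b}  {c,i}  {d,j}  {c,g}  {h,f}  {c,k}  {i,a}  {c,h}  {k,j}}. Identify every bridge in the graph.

none

The edges on the cycle i-a-e-i are not bridges since each lies on that cycle.
Every edge lies on some cycle, so there are no bridges.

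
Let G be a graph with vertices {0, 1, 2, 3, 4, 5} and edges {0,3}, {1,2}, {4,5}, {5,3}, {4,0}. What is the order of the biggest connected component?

Starting from 1 we can reach 1, 2. That is one component of size 2.
Starting from 0 we can reach 0, 3, 4, 5. That is one component of size 4.
The largest has 4 vertices.

4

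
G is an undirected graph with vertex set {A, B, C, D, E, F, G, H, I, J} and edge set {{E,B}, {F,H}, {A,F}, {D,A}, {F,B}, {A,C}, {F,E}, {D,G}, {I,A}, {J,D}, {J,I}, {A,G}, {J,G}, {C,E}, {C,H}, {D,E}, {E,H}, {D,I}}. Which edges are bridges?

none

The edges on the cycle D-I-A-F-B-E-D are not bridges since each lies on that cycle.
Every edge lies on some cycle, so there are no bridges.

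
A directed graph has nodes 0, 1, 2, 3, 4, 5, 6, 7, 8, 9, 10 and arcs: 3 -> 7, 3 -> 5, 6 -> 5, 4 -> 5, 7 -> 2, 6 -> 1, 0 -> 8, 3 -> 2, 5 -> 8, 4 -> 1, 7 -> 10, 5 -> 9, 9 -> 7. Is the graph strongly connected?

No

There is no directed path from 3 to 4, so the graph is not strongly connected.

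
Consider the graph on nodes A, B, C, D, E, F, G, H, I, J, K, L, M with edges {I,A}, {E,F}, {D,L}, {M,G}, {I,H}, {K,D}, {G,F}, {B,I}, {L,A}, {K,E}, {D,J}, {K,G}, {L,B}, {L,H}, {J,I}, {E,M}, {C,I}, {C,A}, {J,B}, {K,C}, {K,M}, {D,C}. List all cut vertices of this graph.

Removing K increases the component count from 1 to 2, so K is a cut vertex.
By contrast removing H leaves 1 component; it is not a cut vertex. No other vertex is a cut vertex either.

K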